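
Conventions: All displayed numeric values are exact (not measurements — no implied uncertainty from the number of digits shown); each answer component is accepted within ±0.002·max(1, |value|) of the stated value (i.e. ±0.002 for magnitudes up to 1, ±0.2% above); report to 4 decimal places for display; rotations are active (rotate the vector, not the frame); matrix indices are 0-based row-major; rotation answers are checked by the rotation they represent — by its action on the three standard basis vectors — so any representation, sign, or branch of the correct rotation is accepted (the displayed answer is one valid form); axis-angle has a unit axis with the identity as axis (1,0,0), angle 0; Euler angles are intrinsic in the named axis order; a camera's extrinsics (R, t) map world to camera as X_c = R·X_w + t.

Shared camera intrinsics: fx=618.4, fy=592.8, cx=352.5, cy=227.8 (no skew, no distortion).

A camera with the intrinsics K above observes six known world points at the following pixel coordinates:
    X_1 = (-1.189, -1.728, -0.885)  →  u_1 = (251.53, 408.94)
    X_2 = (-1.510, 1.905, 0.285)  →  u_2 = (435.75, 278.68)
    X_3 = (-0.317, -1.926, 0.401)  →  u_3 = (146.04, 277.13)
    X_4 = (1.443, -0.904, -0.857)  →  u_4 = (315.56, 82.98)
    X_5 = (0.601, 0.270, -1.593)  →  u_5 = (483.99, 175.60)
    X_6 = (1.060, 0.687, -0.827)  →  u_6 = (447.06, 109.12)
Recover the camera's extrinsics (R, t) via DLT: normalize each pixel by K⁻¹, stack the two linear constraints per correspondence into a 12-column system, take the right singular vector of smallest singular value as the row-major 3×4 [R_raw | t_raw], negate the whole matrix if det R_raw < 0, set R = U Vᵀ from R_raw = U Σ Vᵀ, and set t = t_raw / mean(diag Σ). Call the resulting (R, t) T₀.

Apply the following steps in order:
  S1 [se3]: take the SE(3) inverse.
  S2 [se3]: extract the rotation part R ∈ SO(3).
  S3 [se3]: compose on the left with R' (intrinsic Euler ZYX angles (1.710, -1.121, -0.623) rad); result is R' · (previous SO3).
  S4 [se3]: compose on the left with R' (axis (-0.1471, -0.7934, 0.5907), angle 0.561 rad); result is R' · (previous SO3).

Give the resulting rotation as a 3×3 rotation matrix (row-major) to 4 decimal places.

source (pnp_recover): camera pose = R=[-0.0203 0.7444 -0.6675; -0.9429 -0.2363 -0.2348; -0.3325 0.6246 0.7066], t=(-0.1500, -0.2000, 6.3400)
after S1 (invert_se3): R=[-0.0203 -0.9429 -0.3325; 0.7444 -0.2363 0.6246; -0.6675 -0.2348 0.7066], t=(1.9164, -3.8954, -4.6272)
after S2 (rot_of_se3): [-0.0203 -0.9429 -0.3325; 0.7444 -0.2363 0.6246; -0.6675 -0.2348 0.7066]
after S3 (compose_so3): [-0.3338 0.3760 -0.8644; 0.8322 -0.3132 -0.4576; -0.4428 -0.8721 -0.2084]
after S4 (compose_so3): [-0.3375 0.7922 -0.5084; 0.6712 -0.1761 -0.7200; -0.6600 -0.5843 -0.4723]

rotation (matrix) = ((-0.3375, 0.7922, -0.5084), (0.6712, -0.1761, -0.7200), (-0.6600, -0.5843, -0.4723))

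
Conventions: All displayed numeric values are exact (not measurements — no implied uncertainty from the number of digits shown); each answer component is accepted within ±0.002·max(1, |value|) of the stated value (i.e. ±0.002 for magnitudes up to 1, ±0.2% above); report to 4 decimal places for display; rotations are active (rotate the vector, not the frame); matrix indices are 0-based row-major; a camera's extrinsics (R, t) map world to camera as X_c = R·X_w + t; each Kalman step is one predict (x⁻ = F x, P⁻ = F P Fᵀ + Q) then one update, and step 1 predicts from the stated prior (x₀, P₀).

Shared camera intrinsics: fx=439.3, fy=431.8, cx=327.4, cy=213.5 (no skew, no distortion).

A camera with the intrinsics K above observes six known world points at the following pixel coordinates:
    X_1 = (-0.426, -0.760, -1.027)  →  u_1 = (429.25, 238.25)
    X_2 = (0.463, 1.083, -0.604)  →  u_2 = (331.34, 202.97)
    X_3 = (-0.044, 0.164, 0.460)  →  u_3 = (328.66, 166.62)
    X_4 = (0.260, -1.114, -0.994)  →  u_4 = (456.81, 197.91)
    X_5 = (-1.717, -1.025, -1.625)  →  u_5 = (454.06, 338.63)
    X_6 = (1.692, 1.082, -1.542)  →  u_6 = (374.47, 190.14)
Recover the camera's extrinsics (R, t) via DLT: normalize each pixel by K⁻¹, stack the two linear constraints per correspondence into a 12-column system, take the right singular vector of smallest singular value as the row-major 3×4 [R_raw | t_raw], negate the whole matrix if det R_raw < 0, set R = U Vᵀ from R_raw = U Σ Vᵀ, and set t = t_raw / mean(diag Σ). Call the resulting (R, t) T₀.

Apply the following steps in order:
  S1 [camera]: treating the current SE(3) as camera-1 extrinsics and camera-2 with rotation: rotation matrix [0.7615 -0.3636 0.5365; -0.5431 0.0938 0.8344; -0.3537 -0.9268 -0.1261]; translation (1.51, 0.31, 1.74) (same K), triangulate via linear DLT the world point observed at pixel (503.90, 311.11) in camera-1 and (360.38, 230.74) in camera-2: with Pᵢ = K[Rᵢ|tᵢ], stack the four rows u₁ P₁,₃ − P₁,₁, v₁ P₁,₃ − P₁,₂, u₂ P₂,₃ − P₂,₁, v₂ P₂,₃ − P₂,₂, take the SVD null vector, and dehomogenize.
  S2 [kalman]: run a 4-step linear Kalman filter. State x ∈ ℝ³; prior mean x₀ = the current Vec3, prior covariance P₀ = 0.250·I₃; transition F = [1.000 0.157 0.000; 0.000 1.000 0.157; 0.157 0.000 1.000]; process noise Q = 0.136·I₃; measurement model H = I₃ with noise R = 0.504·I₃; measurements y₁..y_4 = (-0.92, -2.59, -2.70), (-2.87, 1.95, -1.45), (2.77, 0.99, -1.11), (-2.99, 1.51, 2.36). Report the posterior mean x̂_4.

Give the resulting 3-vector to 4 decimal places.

source (pnp_recover): camera pose = R=[0.2909 -0.7669 -0.5720; -0.7352 0.2034 -0.6466; 0.6123 0.6086 -0.5047], t=(0.4199, -0.4599, 6.5291)
after S1 (triangulate): (-1.7041, -1.8632, -1.0701)
after S2 (kf_track): (-1.0904, 0.5294, 0.0483)

result = (-1.0904, 0.5294, 0.0483)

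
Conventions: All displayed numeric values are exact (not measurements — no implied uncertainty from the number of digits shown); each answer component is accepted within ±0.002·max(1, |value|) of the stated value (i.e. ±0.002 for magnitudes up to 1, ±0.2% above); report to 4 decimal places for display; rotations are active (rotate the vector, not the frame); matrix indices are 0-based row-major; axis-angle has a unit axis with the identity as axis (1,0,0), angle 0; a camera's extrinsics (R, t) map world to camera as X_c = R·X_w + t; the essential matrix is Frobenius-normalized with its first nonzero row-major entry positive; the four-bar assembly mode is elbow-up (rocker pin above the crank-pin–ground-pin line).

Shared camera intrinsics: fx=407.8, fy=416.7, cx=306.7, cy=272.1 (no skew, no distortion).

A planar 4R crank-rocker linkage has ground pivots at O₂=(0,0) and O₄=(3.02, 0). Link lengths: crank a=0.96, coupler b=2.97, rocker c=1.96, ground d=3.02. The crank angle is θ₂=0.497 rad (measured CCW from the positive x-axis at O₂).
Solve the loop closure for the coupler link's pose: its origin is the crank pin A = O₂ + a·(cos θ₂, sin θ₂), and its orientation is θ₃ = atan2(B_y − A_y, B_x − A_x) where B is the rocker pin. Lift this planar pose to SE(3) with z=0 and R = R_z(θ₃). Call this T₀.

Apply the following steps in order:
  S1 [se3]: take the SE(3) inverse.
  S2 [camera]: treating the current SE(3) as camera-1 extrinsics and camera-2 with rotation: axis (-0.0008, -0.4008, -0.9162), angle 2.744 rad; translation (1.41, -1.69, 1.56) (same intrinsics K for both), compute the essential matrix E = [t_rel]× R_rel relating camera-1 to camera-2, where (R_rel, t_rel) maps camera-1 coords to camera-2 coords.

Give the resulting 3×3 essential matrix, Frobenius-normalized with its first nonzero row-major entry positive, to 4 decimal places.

source (fourbar_fk): coupler pose = R=[0.8711 -0.4911 0.0000; 0.4911 0.8711 0.0000; 0.0000 0.0000 1.0000], t=(0.8439, 0.4577, 0.0000)
after S1 (invert_se3): R=[0.8711 0.4911 0.0000; -0.4911 0.8711 0.0000; 0.0000 0.0000 1.0000], t=(-0.9599, 0.0158, 0.0000)
after S2 (essential): [0.0299 -0.1113 -0.6743; -0.3720 0.2500 -0.1936; -0.4308 0.3254 0.0478]

matrix = [0.0299 -0.1113 -0.6743; -0.3720 0.2500 -0.1936; -0.4308 0.3254 0.0478]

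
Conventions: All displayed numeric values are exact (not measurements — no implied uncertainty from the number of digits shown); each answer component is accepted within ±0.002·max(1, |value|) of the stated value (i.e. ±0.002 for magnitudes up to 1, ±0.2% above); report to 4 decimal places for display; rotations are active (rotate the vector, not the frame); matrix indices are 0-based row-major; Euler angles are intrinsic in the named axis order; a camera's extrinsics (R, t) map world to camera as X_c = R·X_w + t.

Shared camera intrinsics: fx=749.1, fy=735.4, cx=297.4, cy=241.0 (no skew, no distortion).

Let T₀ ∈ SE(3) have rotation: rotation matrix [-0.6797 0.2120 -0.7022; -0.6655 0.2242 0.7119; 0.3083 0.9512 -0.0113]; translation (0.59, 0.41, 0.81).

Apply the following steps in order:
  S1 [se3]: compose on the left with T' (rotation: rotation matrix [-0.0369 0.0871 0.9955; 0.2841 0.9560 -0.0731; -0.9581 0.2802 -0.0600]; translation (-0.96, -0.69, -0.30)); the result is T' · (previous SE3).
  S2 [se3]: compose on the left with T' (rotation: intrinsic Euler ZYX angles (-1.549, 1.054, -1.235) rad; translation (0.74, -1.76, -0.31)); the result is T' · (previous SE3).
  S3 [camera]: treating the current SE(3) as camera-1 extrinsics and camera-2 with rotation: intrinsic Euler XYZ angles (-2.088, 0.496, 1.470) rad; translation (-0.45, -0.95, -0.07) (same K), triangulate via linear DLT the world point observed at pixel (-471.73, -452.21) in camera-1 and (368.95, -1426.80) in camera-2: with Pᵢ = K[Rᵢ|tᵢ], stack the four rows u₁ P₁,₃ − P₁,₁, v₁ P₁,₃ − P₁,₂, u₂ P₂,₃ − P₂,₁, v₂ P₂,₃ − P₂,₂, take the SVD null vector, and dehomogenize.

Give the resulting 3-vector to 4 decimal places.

after S1 (compose_se3): R=[0.2741 0.9587 0.0767; -0.8519 0.2050 0.4819; 0.4463 -0.1974 0.8729], t=(-0.1397, -0.1896, -0.7990)
after S2 (compose_se3): R=[0.1616 -0.1133 0.9803; -0.9593 -0.2514 0.1290; 0.2318 -0.9612 -0.1493], t=(-0.0798, -1.6356, -0.2302)
after S3 (triangulate): (-0.0754, -1.5358, -1.6246)

result = (-0.0754, -1.5358, -1.6246)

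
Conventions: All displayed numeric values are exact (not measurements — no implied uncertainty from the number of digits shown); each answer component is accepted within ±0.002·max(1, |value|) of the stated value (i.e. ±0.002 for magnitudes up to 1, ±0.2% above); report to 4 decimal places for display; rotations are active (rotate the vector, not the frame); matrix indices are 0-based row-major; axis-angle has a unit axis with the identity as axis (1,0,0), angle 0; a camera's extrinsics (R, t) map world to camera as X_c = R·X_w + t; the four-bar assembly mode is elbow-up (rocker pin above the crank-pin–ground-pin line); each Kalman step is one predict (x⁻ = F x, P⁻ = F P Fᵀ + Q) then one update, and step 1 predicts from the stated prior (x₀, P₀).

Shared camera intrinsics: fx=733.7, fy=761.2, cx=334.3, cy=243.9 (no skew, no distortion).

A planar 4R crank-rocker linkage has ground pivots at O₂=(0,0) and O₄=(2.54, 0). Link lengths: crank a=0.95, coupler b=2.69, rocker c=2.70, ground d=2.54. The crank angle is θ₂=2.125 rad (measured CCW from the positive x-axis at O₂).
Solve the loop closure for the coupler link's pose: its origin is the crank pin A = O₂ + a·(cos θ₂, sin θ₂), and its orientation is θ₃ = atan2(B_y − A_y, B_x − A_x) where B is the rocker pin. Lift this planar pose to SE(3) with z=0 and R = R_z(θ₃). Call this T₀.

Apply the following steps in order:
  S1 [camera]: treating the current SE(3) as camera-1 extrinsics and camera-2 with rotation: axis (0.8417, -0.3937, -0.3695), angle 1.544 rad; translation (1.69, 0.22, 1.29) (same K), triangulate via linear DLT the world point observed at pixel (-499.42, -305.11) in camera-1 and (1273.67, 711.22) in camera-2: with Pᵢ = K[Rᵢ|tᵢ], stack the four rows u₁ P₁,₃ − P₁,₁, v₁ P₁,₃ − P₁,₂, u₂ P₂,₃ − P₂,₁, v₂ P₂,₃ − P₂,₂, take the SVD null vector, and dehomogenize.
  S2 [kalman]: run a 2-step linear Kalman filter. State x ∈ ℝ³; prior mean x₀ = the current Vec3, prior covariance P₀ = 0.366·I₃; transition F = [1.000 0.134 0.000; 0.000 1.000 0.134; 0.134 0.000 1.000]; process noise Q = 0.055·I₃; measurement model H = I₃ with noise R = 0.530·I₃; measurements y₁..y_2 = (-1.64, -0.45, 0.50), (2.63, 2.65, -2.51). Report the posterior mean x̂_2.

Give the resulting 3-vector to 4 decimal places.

result = (0.0701, 0.6124, -0.4476)

source (fourbar_fk): coupler pose = R=[0.7709 -0.6369 0.0000; 0.6369 0.7709 0.0000; 0.0000 0.0000 1.0000], t=(-0.5000, 0.8078, 0.0000)
after S1 (triangulate): (-0.9011, -0.8442, 0.5781)
after S2 (kf_track): (0.0701, 0.6124, -0.4476)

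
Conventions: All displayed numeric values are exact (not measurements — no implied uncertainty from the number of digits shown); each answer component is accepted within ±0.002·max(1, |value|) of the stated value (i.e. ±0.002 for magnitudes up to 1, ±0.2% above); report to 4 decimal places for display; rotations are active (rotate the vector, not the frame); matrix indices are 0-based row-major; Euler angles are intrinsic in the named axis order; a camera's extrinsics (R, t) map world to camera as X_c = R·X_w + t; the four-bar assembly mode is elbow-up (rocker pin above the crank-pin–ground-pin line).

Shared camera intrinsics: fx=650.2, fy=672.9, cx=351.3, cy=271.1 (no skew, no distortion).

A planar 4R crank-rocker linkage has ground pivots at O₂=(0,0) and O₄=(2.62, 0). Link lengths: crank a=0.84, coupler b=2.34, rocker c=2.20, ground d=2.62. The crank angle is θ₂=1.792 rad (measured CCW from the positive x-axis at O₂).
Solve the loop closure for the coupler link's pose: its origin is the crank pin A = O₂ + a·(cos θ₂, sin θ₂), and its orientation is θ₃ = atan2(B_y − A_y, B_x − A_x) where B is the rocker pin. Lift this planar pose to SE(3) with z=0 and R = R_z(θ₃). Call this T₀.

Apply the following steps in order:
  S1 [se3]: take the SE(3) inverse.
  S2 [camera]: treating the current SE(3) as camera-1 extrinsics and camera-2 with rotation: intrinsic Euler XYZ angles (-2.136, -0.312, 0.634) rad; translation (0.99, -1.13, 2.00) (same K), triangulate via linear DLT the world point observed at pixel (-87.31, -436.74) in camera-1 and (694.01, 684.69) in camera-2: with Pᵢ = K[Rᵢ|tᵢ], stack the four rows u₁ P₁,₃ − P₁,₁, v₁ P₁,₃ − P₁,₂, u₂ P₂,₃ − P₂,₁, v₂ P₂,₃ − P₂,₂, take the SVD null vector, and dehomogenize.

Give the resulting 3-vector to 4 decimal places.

source (fourbar_fk): coupler pose = R=[0.8519 -0.5237 0.0000; 0.5237 0.8519 0.0000; 0.0000 0.0000 1.0000], t=(-0.1843, 0.8195, 0.0000)
after S1 (invert_se3): R=[0.8519 0.5237 0.0000; -0.5237 0.8519 0.0000; 0.0000 0.0000 1.0000], t=(-0.2722, -0.7947, 0.0000)
after S2 (triangulate): (-0.2285, -1.5085, 1.8633)

result = (-0.2285, -1.5085, 1.8633)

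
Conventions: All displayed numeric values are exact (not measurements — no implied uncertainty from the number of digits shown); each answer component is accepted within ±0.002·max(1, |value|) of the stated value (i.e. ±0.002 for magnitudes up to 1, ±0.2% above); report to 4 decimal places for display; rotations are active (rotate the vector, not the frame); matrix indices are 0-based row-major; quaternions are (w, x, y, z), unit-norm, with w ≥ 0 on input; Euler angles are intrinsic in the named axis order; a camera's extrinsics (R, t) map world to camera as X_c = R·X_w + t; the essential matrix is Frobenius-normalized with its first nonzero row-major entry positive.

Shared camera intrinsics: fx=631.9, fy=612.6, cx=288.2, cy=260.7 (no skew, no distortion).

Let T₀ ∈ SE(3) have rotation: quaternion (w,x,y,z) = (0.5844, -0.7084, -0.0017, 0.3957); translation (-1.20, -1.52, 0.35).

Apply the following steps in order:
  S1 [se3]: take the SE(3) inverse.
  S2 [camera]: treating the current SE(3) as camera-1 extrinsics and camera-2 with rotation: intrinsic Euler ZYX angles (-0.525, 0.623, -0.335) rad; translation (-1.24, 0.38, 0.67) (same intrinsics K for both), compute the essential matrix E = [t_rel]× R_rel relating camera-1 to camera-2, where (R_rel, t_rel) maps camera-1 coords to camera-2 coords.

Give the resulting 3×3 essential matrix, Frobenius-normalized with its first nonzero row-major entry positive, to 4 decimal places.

after S1 (invert_se3): R=[0.6868 0.4649 -0.5587; -0.4601 -0.3169 -0.8294; -0.5627 0.8267 -0.0037], t=(1.7264, -0.7435, 0.5827)
after S2 (essential): [0.0463 0.0832 -0.4653; -0.3764 -0.5870 -0.0113; -0.0425 -0.0538 -0.5322]

matrix = [0.0463 0.0832 -0.4653; -0.3764 -0.5870 -0.0113; -0.0425 -0.0538 -0.5322]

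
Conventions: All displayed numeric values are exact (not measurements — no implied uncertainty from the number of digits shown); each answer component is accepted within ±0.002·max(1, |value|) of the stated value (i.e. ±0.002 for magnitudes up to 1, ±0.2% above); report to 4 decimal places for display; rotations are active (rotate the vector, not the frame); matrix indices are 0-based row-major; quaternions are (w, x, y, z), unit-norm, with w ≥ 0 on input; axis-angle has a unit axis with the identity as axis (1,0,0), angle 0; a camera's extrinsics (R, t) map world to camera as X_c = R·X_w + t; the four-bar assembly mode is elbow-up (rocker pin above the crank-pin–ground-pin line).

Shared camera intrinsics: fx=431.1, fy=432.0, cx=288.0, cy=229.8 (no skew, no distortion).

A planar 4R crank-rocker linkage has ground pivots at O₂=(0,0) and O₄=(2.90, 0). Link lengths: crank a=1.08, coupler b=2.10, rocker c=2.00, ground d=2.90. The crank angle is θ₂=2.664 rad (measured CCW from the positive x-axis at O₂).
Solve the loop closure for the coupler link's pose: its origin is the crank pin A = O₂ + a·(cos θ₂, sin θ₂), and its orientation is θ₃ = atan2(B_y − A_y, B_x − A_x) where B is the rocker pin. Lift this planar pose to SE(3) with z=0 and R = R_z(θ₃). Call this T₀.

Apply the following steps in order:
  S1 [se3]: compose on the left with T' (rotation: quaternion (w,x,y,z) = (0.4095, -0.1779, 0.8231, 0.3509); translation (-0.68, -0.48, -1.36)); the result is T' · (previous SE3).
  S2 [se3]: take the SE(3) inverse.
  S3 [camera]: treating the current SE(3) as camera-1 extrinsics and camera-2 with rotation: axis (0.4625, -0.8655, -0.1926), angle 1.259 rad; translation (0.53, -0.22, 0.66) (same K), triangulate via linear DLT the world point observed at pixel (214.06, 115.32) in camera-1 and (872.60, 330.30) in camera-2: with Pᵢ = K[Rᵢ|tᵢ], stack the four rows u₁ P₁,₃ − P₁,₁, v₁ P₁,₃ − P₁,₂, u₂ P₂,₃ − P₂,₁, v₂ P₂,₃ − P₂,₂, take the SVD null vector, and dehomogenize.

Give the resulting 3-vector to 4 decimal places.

source (fourbar_fk): coupler pose = R=[0.9830 -0.1837 0.0000; 0.1837 0.9830 0.0000; 0.0000 0.0000 1.0000], t=(-0.9592, 0.4964, 0.0000)
after S1 (compose_se3): R=[-0.6977 -0.4599 0.5493; 0.1215 0.6797 0.7234; -0.7060 0.5714 -0.4183], t=(-0.3913, -0.1320, -0.3792)
after S2 (invert_se3): R=[-0.6977 0.1215 -0.7060; -0.4599 0.6797 0.5714; 0.5493 0.7234 -0.4183], t=(-0.5247, 0.1264, 0.1518)
after S3 (triangulate): (0.8708, 0.7018, -1.0953)

result = (0.8708, 0.7018, -1.0953)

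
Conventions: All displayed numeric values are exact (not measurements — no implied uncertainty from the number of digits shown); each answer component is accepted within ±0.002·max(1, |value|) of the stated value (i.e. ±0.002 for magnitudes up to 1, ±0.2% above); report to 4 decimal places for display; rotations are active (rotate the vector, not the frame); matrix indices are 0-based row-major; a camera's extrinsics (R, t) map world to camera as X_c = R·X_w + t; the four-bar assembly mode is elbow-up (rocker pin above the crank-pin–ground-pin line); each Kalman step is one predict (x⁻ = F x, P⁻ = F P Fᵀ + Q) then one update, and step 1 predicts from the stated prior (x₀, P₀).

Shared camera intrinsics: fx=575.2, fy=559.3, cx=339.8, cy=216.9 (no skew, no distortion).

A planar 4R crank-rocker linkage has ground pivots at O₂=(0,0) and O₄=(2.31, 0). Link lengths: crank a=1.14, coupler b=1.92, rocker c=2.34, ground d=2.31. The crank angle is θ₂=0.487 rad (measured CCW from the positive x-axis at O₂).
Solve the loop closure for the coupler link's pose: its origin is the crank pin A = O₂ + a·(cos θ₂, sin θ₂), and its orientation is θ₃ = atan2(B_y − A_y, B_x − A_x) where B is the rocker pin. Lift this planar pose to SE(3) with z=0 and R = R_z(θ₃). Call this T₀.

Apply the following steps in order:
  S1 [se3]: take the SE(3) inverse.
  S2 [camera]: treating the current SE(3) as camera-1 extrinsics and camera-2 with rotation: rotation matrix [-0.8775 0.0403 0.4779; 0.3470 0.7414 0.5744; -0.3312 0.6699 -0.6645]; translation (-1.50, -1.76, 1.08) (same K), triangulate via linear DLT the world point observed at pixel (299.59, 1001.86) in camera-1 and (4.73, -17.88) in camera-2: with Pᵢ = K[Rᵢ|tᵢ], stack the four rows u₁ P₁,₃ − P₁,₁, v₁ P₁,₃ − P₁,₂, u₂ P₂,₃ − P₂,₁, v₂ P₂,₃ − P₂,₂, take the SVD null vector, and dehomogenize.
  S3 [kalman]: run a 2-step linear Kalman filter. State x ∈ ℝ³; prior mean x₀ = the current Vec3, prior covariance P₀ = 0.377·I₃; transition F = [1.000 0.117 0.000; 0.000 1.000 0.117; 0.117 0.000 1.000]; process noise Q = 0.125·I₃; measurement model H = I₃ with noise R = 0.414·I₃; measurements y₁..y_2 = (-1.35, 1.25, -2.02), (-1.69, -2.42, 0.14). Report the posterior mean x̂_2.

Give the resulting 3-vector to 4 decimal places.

result = (-1.2452, -0.5517, -0.4715)

source (fourbar_fk): coupler pose = R=[0.4117 -0.9113 0.0000; 0.9113 0.4117 0.0000; 0.0000 0.0000 1.0000], t=(1.0075, 0.5335, 0.0000)
after S1 (invert_se3): R=[0.4117 0.9113 0.0000; -0.9113 0.4117 -0.0000; 0.0000 0.0000 1.0000], t=(-0.9009, 0.6985, 0.0000)
after S2 (triangulate): (-0.3061, 1.0498, 1.0044)
after S3 (kf_track): (-1.2452, -0.5517, -0.4715)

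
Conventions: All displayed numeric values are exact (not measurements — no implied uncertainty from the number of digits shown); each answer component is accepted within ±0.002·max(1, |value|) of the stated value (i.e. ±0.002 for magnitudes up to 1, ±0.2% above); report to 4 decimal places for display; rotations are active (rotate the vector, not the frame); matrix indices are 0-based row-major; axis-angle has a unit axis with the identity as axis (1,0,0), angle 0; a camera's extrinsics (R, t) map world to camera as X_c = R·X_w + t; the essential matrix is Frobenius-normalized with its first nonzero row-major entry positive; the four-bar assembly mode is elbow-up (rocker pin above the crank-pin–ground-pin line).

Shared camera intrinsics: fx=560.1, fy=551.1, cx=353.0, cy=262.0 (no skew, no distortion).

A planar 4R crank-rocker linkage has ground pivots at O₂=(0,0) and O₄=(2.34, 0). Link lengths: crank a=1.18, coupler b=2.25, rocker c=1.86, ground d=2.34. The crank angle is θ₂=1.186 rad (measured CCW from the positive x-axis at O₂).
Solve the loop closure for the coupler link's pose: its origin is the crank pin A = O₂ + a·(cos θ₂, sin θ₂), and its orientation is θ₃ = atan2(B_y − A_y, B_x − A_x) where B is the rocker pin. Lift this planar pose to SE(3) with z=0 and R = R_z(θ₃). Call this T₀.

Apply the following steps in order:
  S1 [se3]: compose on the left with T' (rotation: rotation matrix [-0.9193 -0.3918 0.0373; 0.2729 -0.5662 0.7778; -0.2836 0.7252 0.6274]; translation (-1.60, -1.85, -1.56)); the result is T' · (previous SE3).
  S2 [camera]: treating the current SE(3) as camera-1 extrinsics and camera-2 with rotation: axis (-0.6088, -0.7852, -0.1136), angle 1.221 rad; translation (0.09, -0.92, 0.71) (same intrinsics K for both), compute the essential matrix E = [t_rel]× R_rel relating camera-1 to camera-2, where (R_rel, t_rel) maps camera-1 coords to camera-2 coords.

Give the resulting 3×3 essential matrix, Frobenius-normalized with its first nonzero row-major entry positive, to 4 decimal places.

source (fourbar_fk): coupler pose = R=[0.9424 -0.3346 0.0000; 0.3346 0.9424 0.0000; 0.0000 0.0000 1.0000], t=(0.4429, 1.0937, 0.0000)
after S1 (compose_se3): R=[-0.9974 -0.0616 0.0373; 0.0677 -0.6249 0.7778; -0.0246 0.7783 0.6274], t=(-2.4357, -2.3484, -0.8925)
after S2 (essential): [0.0923 -0.0723 -0.0306; -0.5471 0.4098 -0.1448; 0.0907 -0.1087 -0.6907]

matrix = [0.0923 -0.0723 -0.0306; -0.5471 0.4098 -0.1448; 0.0907 -0.1087 -0.6907]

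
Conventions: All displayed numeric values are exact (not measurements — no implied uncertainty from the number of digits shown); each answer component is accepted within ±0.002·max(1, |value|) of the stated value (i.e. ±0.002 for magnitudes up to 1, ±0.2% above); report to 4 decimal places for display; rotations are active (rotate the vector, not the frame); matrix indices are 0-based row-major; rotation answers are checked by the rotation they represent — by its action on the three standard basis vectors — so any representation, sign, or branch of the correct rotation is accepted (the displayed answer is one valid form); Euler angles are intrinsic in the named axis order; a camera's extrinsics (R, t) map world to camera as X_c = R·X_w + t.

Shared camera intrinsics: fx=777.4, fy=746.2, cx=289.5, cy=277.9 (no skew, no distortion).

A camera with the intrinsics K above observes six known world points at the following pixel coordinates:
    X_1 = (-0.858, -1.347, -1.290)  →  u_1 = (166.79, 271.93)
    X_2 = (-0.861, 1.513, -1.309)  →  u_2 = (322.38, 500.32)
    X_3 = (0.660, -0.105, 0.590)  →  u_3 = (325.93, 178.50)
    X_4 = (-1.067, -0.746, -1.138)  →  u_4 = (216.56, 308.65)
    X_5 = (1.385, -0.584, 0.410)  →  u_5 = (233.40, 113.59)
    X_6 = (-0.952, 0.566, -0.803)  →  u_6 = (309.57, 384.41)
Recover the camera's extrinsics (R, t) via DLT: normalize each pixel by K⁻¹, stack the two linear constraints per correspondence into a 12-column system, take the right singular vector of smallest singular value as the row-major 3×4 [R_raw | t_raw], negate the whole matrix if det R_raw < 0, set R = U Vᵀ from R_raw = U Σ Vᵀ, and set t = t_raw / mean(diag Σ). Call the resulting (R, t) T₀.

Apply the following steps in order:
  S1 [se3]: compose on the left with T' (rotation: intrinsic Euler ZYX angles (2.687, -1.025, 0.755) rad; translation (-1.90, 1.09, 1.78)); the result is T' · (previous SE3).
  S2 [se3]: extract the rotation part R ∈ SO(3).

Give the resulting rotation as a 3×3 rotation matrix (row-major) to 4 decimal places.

rotation (matrix) = ((-0.6483, -0.4783, -0.5925), (-0.1539, -0.6798, 0.7171), (-0.7457, 0.5560, 0.3671))

source (pnp_recover): camera pose = R=[-0.3701 0.5434 0.7535; -0.2589 0.7187 -0.6454; -0.8922 -0.4339 -0.1253], t=(0.1300, -0.1500, 6.4501)
after S1 (compose_se3): R=[-0.6483 -0.4783 -0.5925; -0.1539 -0.6798 0.7171; -0.7457 0.5560 0.3671], t=(3.5565, 3.4647, 4.2762)
after S2 (rot_of_se3): [-0.6483 -0.4783 -0.5925; -0.1539 -0.6798 0.7171; -0.7457 0.5560 0.3671]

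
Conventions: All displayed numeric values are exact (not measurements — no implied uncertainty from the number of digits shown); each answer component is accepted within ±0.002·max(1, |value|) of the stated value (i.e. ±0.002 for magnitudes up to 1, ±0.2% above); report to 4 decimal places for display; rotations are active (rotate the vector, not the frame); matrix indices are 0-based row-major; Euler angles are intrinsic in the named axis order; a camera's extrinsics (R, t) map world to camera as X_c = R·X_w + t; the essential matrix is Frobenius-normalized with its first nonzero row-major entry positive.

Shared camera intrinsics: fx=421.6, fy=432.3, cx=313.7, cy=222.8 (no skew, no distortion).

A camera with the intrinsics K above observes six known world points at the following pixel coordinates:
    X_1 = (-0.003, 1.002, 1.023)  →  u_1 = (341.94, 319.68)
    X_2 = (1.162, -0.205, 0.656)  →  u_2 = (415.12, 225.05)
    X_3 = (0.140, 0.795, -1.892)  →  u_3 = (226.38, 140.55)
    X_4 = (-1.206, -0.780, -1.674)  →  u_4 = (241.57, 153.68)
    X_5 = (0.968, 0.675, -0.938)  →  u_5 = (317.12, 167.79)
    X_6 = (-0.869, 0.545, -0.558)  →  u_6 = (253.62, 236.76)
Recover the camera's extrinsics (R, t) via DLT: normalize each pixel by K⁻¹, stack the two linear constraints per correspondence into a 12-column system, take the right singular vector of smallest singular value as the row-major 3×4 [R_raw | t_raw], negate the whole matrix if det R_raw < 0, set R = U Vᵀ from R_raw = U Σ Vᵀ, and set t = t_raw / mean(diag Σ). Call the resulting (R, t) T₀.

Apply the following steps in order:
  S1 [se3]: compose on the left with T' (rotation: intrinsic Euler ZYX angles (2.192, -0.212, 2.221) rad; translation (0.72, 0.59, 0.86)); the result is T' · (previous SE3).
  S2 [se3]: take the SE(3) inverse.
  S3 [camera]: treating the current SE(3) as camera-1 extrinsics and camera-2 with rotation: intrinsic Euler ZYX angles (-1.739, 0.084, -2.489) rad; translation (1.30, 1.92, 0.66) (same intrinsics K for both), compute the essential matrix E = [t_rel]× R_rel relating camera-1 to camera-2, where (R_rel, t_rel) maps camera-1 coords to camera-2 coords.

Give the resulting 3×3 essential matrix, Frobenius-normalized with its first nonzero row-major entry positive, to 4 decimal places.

matrix = [0.0496 0.0446 0.2012; -0.1211 -0.1647 -0.6430; -0.6027 0.3688 0.0233]

source (pnp_recover): camera pose = R=[0.6906 -0.4093 0.5962; -0.3609 0.5193 0.7746; -0.6267 -0.7502 0.2109], t=(0.2099, 0.0499, 6.6186)
after S1 (compose_se3): R=[-0.9650 0.1092 0.2385; 0.1158 -0.6384 0.7609; 0.2353 0.7619 0.6034], t=(4.4233, 4.5194, -2.9739)
after S2 (invert_se3): R=[-0.9650 0.1158 0.2353; 0.1092 -0.6384 0.7619; 0.2385 0.7609 0.6034], t=(4.4450, 4.6681, -2.6992)
after S3 (essential): [0.0496 0.0446 0.2012; -0.1211 -0.1647 -0.6430; -0.6027 0.3688 0.0233]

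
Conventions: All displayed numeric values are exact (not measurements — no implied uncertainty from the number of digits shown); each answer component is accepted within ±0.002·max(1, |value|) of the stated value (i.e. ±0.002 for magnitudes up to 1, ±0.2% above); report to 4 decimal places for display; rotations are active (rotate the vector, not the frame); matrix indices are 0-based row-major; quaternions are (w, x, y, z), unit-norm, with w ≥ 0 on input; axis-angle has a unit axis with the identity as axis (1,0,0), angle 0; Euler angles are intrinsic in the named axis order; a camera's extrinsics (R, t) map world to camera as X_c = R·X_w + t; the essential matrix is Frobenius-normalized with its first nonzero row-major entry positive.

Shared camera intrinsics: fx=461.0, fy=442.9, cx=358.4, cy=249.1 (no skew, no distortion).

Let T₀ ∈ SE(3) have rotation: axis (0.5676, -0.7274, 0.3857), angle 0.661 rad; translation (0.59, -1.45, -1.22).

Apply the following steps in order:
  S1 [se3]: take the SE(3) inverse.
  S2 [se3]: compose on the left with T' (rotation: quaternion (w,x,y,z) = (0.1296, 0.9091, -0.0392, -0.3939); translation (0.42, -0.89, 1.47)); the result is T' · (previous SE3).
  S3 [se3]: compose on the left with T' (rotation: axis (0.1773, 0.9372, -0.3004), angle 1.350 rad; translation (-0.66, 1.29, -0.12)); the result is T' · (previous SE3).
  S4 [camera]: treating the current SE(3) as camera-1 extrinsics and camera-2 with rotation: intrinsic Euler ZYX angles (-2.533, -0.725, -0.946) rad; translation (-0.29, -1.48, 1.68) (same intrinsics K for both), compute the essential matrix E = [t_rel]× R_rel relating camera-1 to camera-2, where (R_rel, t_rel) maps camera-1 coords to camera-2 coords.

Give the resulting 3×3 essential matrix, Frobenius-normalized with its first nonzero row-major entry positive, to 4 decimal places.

after S1 (invert_se3): R=[0.8572 0.1498 0.4927; -0.3237 0.9008 0.2894; -0.4004 -0.4075 0.8207], t=(0.3125, 1.8502, 0.6466)
after S2 (compose_se3): R=[0.8695 0.4267 -0.2490; 0.2452 -0.8103 -0.5322; -0.4288 0.4017 -0.8092], t=(0.2220, -2.8589, 1.3183)
after S3 (compose_se3): R=[-0.0588 0.1119 -0.9920; 0.2484 -0.9608 -0.1231; -0.9669 -0.2536 0.0287], t=(-0.6643, -1.8514, 0.1834)
after S4 (essential): [0.2399 0.4624 0.3852; 0.6402 -0.1020 -0.2823; 0.1131 0.2009 0.1649]

matrix = [0.2399 0.4624 0.3852; 0.6402 -0.1020 -0.2823; 0.1131 0.2009 0.1649]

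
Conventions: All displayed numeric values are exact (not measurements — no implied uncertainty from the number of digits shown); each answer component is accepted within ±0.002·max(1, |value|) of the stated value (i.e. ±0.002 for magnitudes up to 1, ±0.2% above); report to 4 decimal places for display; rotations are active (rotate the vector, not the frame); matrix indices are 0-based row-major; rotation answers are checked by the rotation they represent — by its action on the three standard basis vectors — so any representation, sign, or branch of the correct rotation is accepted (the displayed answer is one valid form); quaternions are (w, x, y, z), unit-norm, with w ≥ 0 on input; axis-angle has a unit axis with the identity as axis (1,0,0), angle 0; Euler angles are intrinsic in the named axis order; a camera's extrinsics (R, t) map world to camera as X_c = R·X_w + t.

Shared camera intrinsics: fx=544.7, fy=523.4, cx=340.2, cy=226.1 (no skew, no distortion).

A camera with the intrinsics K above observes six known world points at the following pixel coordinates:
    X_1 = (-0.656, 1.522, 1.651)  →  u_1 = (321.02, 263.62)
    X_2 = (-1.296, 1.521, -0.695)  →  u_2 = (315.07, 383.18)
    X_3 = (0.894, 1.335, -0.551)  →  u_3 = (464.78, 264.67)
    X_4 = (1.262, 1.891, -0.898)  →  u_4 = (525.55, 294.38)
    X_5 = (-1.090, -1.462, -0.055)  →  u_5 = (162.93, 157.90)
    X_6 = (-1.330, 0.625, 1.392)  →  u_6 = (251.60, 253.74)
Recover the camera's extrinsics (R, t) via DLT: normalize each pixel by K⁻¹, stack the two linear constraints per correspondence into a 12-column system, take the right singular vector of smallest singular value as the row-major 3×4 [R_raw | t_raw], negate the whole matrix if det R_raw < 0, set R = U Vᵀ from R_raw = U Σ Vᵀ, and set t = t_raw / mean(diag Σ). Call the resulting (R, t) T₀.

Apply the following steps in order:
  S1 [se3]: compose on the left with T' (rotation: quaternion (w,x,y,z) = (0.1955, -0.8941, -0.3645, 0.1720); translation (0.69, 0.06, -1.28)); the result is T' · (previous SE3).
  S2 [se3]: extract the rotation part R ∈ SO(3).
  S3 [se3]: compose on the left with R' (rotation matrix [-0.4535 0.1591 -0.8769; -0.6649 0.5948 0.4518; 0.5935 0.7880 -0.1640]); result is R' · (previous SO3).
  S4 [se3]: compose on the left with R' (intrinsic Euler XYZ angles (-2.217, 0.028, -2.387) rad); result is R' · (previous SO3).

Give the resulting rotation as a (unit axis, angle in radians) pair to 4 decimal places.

source (pnp_recover): camera pose = R=[0.8334 0.5025 -0.2301; -0.5521 0.7378 -0.3883; -0.0253 0.4507 0.8923], t=(-0.1298, -0.2498, 6.0894)
after S1 (compose_se3): R=[0.2513 0.5677 -0.7840; 0.9567 -0.0230 0.2900; 0.1466 -0.8229 -0.5489], t=(-2.2842, 1.4962, -6.4036)
after S2 (rot_of_se3): [0.2513 0.5677 -0.7840; 0.9567 -0.0230 0.2900; 0.1466 -0.8229 -0.5489]
after S3 (compose_so3): [-0.0903 0.4605 0.8830; 0.4682 -0.7629 0.4458; 0.8790 0.4537 -0.1467]
after S4 (compose_so3): [0.4110 -0.8451 -0.3420; 0.8610 0.2365 0.4503; -0.2996 -0.4795 0.8248]

rotation (axis_angle) = ((-0.4784, -0.0218, 0.8779), 1.3324)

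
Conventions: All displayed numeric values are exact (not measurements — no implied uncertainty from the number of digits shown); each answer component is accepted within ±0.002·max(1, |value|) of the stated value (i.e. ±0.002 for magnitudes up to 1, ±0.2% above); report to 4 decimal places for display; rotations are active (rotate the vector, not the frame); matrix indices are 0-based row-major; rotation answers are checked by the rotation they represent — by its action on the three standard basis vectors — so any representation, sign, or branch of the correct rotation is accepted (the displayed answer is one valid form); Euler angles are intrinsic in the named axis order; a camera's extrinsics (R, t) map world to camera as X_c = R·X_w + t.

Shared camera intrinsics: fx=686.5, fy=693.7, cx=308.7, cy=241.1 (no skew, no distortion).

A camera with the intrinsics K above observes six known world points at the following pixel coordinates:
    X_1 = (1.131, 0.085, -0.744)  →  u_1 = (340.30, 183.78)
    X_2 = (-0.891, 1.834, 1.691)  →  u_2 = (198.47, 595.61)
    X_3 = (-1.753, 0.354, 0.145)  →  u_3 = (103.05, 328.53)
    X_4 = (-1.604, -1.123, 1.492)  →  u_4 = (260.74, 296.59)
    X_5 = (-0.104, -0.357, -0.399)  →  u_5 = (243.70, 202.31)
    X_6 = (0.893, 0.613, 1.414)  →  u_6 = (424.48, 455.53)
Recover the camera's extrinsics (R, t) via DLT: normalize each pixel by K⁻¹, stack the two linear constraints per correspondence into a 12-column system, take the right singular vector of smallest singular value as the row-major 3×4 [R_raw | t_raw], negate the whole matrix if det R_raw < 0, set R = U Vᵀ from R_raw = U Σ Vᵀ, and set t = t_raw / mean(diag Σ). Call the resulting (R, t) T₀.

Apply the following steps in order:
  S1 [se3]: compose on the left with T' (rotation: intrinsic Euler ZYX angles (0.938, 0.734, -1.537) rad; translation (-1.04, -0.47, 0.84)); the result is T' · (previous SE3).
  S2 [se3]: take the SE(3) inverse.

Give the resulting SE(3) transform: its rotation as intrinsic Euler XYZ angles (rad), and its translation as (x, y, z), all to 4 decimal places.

source (pnp_recover): camera pose = R=[0.8062 -0.3455 0.4802; -0.1000 0.7205 0.6863; -0.5831 -0.6013 0.5463], t=(-0.3400, 0.2300, 5.1397)
after S1 (compose_se3): R=[0.8585 0.0199 -0.5125; 0.1794 -0.9478 0.2636; -0.4805 -0.3183 -0.8172], t=(-5.3600, 2.3386, 1.0260)
after S2 (invert_se3): R=[0.8585 0.1794 -0.4805; 0.0199 -0.9478 -0.3183; -0.5125 0.2636 -0.8172], t=(4.6749, 2.6498, -2.5250)

rotation (euler_xyz) = (2.7702, -0.5012, -0.2060), translation = (4.6749, 2.6498, -2.5250)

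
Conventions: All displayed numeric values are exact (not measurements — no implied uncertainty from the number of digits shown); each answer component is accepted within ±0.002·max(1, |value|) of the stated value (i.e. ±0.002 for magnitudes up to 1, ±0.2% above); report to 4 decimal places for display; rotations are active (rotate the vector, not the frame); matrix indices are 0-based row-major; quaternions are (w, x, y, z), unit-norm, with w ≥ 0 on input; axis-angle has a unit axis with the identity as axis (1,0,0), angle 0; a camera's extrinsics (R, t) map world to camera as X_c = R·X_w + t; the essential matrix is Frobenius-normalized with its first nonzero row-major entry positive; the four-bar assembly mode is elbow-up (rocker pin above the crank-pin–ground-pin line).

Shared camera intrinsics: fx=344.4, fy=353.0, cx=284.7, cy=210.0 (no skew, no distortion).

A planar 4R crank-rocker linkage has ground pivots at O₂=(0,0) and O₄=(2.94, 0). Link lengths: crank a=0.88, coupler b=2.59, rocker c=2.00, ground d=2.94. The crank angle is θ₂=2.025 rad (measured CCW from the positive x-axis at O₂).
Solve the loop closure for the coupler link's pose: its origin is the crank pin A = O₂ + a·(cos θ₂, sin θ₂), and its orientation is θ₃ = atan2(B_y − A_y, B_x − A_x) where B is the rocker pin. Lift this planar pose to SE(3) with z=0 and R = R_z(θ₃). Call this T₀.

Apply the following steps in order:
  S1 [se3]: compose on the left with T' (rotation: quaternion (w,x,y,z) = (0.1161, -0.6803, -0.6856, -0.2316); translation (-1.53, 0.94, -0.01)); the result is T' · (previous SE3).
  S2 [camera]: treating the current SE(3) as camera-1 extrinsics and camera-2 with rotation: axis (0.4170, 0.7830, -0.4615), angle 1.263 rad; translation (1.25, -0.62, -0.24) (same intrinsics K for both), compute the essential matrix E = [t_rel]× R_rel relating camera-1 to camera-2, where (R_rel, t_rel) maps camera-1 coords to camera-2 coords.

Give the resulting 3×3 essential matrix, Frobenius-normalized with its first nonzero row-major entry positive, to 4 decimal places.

matrix = [0.0023 -0.0633 -0.0665; 0.0424 0.3735 0.5921; 0.2799 -0.5566 0.3340]

source (fourbar_fk): coupler pose = R=[0.9256 -0.3786 0.0000; 0.3786 0.9256 0.0000; 0.0000 0.0000 1.0000], t=(-0.3861, 0.7908, 0.0000)
after S1 (compose_se3): R=[0.3296 0.9311 0.1559; 0.8012 -0.3632 0.4755; 0.4994 -0.0318 -0.8658], t=(-0.7315, 0.5746, -0.0669)
after S2 (essential): [0.0023 -0.0633 -0.0665; 0.0424 0.3735 0.5921; 0.2799 -0.5566 0.3340]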